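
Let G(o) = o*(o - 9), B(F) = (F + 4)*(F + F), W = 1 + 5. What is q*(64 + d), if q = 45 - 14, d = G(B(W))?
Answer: 414904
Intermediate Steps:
W = 6
B(F) = 2*F*(4 + F) (B(F) = (4 + F)*(2*F) = 2*F*(4 + F))
G(o) = o*(-9 + o)
d = 13320 (d = (2*6*(4 + 6))*(-9 + 2*6*(4 + 6)) = (2*6*10)*(-9 + 2*6*10) = 120*(-9 + 120) = 120*111 = 13320)
q = 31
q*(64 + d) = 31*(64 + 13320) = 31*13384 = 414904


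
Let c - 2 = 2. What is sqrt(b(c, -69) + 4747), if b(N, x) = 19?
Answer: sqrt(4766) ≈ 69.036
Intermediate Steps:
c = 4 (c = 2 + 2 = 4)
sqrt(b(c, -69) + 4747) = sqrt(19 + 4747) = sqrt(4766)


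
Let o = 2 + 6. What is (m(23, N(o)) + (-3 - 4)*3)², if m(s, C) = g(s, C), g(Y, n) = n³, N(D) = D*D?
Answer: 68708467129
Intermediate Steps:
o = 8
N(D) = D²
m(s, C) = C³
(m(23, N(o)) + (-3 - 4)*3)² = ((8²)³ + (-3 - 4)*3)² = (64³ - 7*3)² = (262144 - 21)² = 262123² = 68708467129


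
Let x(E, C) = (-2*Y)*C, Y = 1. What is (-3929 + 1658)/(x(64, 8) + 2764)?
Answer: -757/916 ≈ -0.82642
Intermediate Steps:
x(E, C) = -2*C (x(E, C) = (-2*1)*C = -2*C)
(-3929 + 1658)/(x(64, 8) + 2764) = (-3929 + 1658)/(-2*8 + 2764) = -2271/(-16 + 2764) = -2271/2748 = -2271*1/2748 = -757/916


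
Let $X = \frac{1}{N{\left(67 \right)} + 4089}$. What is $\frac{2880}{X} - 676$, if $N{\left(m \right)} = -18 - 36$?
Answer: $11620124$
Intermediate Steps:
$N{\left(m \right)} = -54$ ($N{\left(m \right)} = -18 - 36 = -54$)
$X = \frac{1}{4035}$ ($X = \frac{1}{-54 + 4089} = \frac{1}{4035} \approx 0.00024783$)
$\frac{2880}{X} - 676 = 2880 \frac{1}{\frac{1}{4035}} - 676 = 2880 \cdot 4035 - 676 = 11620800 - 676 = 11620124$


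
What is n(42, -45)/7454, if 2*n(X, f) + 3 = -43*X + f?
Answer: -927/7454 ≈ -0.12436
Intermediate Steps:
n(X, f) = -3/2 + f/2 - 43*X/2 (n(X, f) = -3/2 + (-43*X + f)/2 = -3/2 + (f - 43*X)/2 = -3/2 + (f/2 - 43*X/2) = -3/2 + f/2 - 43*X/2)
n(42, -45)/7454 = (-3/2 + (½)*(-45) - 43/2*42)/7454 = (-3/2 - 45/2 - 903)*(1/7454) = -927*1/7454 = -927/7454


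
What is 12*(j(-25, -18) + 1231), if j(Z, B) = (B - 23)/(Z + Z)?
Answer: 369546/25 ≈ 14782.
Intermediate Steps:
j(Z, B) = (-23 + B)/(2*Z) (j(Z, B) = (-23 + B)/((2*Z)) = (-23 + B)*(1/(2*Z)) = (-23 + B)/(2*Z))
12*(j(-25, -18) + 1231) = 12*((½)*(-23 - 18)/(-25) + 1231) = 12*((½)*(-1/25)*(-41) + 1231) = 12*(41/50 + 1231) = 12*(61591/50) = 369546/25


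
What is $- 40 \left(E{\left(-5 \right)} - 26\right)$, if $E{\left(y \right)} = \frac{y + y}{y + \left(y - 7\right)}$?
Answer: $\frac{17280}{17} \approx 1016.5$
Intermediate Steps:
$E{\left(y \right)} = \frac{2 y}{-7 + 2 y}$ ($E{\left(y \right)} = \frac{2 y}{y + \left(-7 + y\right)} = \frac{2 y}{-7 + 2 y}$)
$- 40 \left(E{\left(-5 \right)} - 26\right) = - 40 \left(2 \left(-5\right) \frac{1}{-7 + 2 \left(-5\right)} - 26\right) = - 40 \left(2 \left(-5\right) \frac{1}{-7 - 10} - 26\right) = - 40 \left(2 \left(-5\right) \frac{1}{-17} - 26\right) = - 40 \left(2 \left(-5\right) \left(- \frac{1}{17}\right) - 26\right) = - 40 \left(\frac{10}{17} - 26\right) = \left(-40\right) \left(- \frac{432}{17}\right) = \frac{17280}{17}$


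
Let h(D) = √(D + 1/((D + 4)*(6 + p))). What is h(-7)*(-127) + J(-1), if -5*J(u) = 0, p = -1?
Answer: -127*I*√1590/15 ≈ -337.61*I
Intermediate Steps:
J(u) = 0 (J(u) = -⅕*0 = 0)
h(D) = √(D + 1/(20 + 5*D)) (h(D) = √(D + 1/((D + 4)*(6 - 1))) = √(D + 1/((4 + D)*5)) = √(D + 1/(20 + 5*D)))
h(-7)*(-127) + J(-1) = (√5*√(1/(4 - 7) + 5*(-7))/5)*(-127) + 0 = (√5*√(1/(-3) - 35)/5)*(-127) + 0 = (√5*√(-⅓ - 35)/5)*(-127) + 0 = (√5*√(-106/3)/5)*(-127) + 0 = (√5*(I*√318/3)/5)*(-127) + 0 = (I*√1590/15)*(-127) + 0 = -127*I*√1590/15 + 0 = -127*I*√1590/15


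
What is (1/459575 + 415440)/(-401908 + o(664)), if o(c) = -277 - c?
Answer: -190925838001/185139329175 ≈ -1.0313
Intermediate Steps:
(1/459575 + 415440)/(-401908 + o(664)) = (1/459575 + 415440)/(-401908 + (-277 - 1*664)) = (1/459575 + 415440)/(-401908 + (-277 - 664)) = 190925838001/(459575*(-401908 - 941)) = (190925838001/459575)/(-402849) = (190925838001/459575)*(-1/402849) = -190925838001/185139329175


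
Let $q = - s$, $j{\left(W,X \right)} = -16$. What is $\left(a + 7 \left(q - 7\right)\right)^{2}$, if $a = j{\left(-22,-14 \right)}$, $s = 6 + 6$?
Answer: $22201$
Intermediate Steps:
$s = 12$
$q = -12$ ($q = \left(-1\right) 12 = -12$)
$a = -16$
$\left(a + 7 \left(q - 7\right)\right)^{2} = \left(-16 + 7 \left(-12 - 7\right)\right)^{2} = \left(-16 + 7 \left(-19\right)\right)^{2} = \left(-16 - 133\right)^{2} = \left(-149\right)^{2} = 22201$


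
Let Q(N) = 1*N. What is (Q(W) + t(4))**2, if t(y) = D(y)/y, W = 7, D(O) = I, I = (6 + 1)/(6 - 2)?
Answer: 14161/256 ≈ 55.316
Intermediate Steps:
I = 7/4 ≈ 1.7500
D(O) = 7/4
Q(N) = N
t(y) = 7/(4*y)
(Q(W) + t(4))**2 = (7 + (7/4)/4)**2 = (7 + (7/4)*(1/4))**2 = (7 + 7/16)**2 = (119/16)**2 = 14161/256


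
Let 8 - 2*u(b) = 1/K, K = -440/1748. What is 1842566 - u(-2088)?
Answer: 405363203/220 ≈ 1.8426e+6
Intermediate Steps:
K = -110/437 (K = -440*1/1748 = -110/437 ≈ -0.25172)
u(b) = 1317/220 (u(b) = 4 - 1/(2*(-110/437)) = 4 - ½*(-437/110) = 4 + 437/220 = 1317/220)
1842566 - u(-2088) = 1842566 - 1*1317/220 = 1842566 - 1317/220 = 405363203/220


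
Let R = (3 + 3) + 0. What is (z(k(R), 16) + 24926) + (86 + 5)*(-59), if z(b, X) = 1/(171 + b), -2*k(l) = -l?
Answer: 3402919/174 ≈ 19557.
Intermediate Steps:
R = 6 (R = 6 + 0 = 6)
k(l) = l/2 (k(l) = -(-1)*l/2 = l/2)
(z(k(R), 16) + 24926) + (86 + 5)*(-59) = (1/(171 + (1/2)*6) + 24926) + (86 + 5)*(-59) = (1/(171 + 3) + 24926) + 91*(-59) = (1/174 + 24926) - 5369 = 4337125/174 - 5369 = 3402919/174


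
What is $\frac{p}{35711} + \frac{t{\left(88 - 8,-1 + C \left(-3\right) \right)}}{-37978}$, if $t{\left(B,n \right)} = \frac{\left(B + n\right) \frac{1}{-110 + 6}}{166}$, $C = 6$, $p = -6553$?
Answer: $- \frac{25422997845}{138544351648} \approx -0.1835$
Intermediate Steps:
$t{\left(B,n \right)} = - \frac{B}{17264} - \frac{n}{17264}$ ($t{\left(B,n \right)} = \frac{B + n}{-104} \cdot \frac{1}{166} = \left(B + n\right) \left(- \frac{1}{104}\right) \frac{1}{166} = \left(- \frac{B}{104} - \frac{n}{104}\right) \frac{1}{166} = - \frac{B}{17264} - \frac{n}{17264}$)
$\frac{p}{35711} + \frac{t{\left(88 - 8,-1 + C \left(-3\right) \right)}}{-37978} = - \frac{6553}{35711} + \frac{- \frac{88 - 8}{17264} - \frac{-1 + 6 \left(-3\right)}{17264}}{-37978} = \left(-6553\right) \frac{1}{35711} + \left(- \frac{88 - 8}{17264} - \frac{-1 - 18}{17264}\right) \left(- \frac{1}{37978}\right) = - \frac{6553}{35711} + \left(\left(- \frac{1}{17264}\right) 80 - - \frac{19}{17264}\right) \left(- \frac{1}{37978}\right) = - \frac{6553}{35711} + \left(- \frac{5}{1079} + \frac{19}{17264}\right) \left(- \frac{1}{37978}\right) = - \frac{6553}{35711} - - \frac{61}{655652192} = - \frac{6553}{35711} + \frac{61}{655652192} = - \frac{25422997845}{138544351648}$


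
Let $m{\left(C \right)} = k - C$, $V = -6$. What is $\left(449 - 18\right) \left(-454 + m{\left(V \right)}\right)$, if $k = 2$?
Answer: $-192226$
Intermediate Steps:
$m{\left(C \right)} = 2 - C$
$\left(449 - 18\right) \left(-454 + m{\left(V \right)}\right) = \left(449 - 18\right) \left(-454 + \left(2 - -6\right)\right) = 431 \left(-454 + \left(2 + 6\right)\right) = 431 \left(-454 + 8\right) = 431 \left(-446\right) = -192226$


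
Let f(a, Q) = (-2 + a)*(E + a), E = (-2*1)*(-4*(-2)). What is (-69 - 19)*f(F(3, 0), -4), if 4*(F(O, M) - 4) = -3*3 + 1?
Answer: 0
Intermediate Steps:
E = -16 (E = -2*8 = -16)
F(O, M) = 2 (F(O, M) = 4 + (-3*3 + 1)/4 = 4 + (-9 + 1)/4 = 4 + (¼)*(-8) = 4 - 2 = 2)
f(a, Q) = (-16 + a)*(-2 + a) (f(a, Q) = (-2 + a)*(-16 + a) = (-16 + a)*(-2 + a))
(-69 - 19)*f(F(3, 0), -4) = (-69 - 19)*(32 + 2² - 18*2) = -88*(32 + 4 - 36) = -88*0 = 0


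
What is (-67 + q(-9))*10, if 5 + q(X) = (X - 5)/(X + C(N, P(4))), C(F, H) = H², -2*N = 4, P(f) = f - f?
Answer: -6340/9 ≈ -704.44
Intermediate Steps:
P(f) = 0
N = -2 (N = -½*4 = -2)
q(X) = -5 + (-5 + X)/X (q(X) = -5 + (X - 5)/(X + 0²) = -5 + (-5 + X)/(X + 0) = -5 + (-5 + X)/X)
(-67 + q(-9))*10 = (-67 + (-4 - 5/(-9)))*10 = (-67 + (-4 - 5*(-⅑)))*10 = (-67 + (-4 + 5/9))*10 = (-67 - 31/9)*10 = -634/9*10 = -6340/9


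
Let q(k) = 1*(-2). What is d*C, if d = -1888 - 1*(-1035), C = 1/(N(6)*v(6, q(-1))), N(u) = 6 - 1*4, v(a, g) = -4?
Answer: 853/8 ≈ 106.63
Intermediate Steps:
q(k) = -2
N(u) = 2 (N(u) = 6 - 4 = 2)
C = -⅛ (C = 1/(2*(-4)) = 1/(-8) = -⅛ ≈ -0.12500)
d = -853 (d = -1888 + 1035 = -853)
d*C = -853*(-⅛) = 853/8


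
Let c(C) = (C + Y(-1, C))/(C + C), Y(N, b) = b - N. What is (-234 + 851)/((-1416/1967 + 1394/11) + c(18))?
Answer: 480601044/98951761 ≈ 4.8569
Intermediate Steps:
c(C) = (1 + 2*C)/(2*C) (c(C) = (C + (C - 1*(-1)))/(C + C) = (C + (C + 1))/((2*C)) = (C + (1 + C))*(1/(2*C)) = (1 + 2*C)*(1/(2*C)) = (1 + 2*C)/(2*C))
(-234 + 851)/((-1416/1967 + 1394/11) + c(18)) = (-234 + 851)/((-1416/1967 + 1394/11) + (½ + 18)/18) = 617/((-1416*1/1967 + 1394*(1/11)) + (1/18)*(37/2)) = 617/((-1416/1967 + 1394/11) + 37/36) = 617/(2726422/21637 + 37/36) = 617/(98951761/778932) = 617*(778932/98951761) = 480601044/98951761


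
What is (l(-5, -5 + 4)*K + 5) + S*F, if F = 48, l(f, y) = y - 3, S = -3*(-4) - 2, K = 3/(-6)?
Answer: 487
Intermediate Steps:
K = -1/2 (K = 3*(-1/6) = -1/2 ≈ -0.50000)
S = 10 (S = 12 - 2 = 10)
l(f, y) = -3 + y
(l(-5, -5 + 4)*K + 5) + S*F = ((-3 + (-5 + 4))*(-1/2) + 5) + 10*48 = ((-3 - 1)*(-1/2) + 5) + 480 = (-4*(-1/2) + 5) + 480 = (2 + 5) + 480 = 7 + 480 = 487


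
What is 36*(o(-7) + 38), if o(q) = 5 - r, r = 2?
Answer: 1476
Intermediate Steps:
o(q) = 3 (o(q) = 5 - 1*2 = 5 - 2 = 3)
36*(o(-7) + 38) = 36*(3 + 38) = 36*41 = 1476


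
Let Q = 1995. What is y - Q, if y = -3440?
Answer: -5435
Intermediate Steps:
y - Q = -3440 - 1*1995 = -3440 - 1995 = -5435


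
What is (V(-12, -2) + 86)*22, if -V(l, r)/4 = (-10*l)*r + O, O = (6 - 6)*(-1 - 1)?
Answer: 23012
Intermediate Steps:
O = 0 (O = 0*(-2) = 0)
V(l, r) = 40*l*r (V(l, r) = -4*((-10*l)*r + 0) = -4*(-10*l*r + 0) = -(-40)*l*r = 40*l*r)
(V(-12, -2) + 86)*22 = (40*(-12)*(-2) + 86)*22 = (960 + 86)*22 = 1046*22 = 23012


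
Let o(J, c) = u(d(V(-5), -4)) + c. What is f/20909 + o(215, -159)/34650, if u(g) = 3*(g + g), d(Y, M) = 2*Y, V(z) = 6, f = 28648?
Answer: 47182577/34499850 ≈ 1.3676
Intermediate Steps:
u(g) = 6*g (u(g) = 3*(2*g) = 6*g)
o(J, c) = 72 + c (o(J, c) = 6*(2*6) + c = 6*12 + c = 72 + c)
f/20909 + o(215, -159)/34650 = 28648/20909 + (72 - 159)/34650 = 28648*(1/20909) - 87*1/34650 = 28648/20909 - 29/11550 = 47182577/34499850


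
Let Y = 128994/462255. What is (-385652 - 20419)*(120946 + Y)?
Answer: -7567542164173968/154085 ≈ -4.9113e+10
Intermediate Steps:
Y = 42998/154085 (Y = 128994*(1/462255) = 42998/154085 ≈ 0.27905)
(-385652 - 20419)*(120946 + Y) = (-385652 - 20419)*(120946 + 42998/154085) = -406071*18636007408/154085 = -7567542164173968/154085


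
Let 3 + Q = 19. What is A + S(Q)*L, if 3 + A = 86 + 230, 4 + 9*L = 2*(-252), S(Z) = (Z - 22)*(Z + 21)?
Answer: 38531/3 ≈ 12844.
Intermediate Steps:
Q = 16 (Q = -3 + 19 = 16)
S(Z) = (-22 + Z)*(21 + Z)
L = -508/9 (L = -4/9 + (2*(-252))/9 = -4/9 + (1/9)*(-504) = -4/9 - 56 = -508/9 ≈ -56.444)
A = 313 (A = -3 + (86 + 230) = -3 + 316 = 313)
A + S(Q)*L = 313 + (-462 + 16**2 - 1*16)*(-508/9) = 313 + (-462 + 256 - 16)*(-508/9) = 313 - 222*(-508/9) = 313 + 37592/3 = 38531/3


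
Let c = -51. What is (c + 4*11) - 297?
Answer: -304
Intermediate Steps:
(c + 4*11) - 297 = (-51 + 4*11) - 297 = (-51 + 44) - 297 = -7 - 297 = -304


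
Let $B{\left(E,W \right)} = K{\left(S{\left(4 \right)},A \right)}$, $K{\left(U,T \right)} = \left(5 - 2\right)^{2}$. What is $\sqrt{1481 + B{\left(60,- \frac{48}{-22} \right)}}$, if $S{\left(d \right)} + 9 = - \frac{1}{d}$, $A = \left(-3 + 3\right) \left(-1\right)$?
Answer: $\sqrt{1490} \approx 38.601$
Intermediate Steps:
$A = 0$ ($A = 0 \left(-1\right) = 0$)
$S{\left(d \right)} = -9 - \frac{1}{d}$
$K{\left(U,T \right)} = 9$ ($K{\left(U,T \right)} = 3^{2} = 9$)
$B{\left(E,W \right)} = 9$
$\sqrt{1481 + B{\left(60,- \frac{48}{-22} \right)}} = \sqrt{1481 + 9} = \sqrt{1490}$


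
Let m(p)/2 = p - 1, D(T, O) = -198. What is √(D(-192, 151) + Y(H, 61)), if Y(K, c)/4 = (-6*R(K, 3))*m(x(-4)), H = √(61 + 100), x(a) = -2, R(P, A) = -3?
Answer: 3*I*√70 ≈ 25.1*I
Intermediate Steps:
m(p) = -2 + 2*p (m(p) = 2*(p - 1) = 2*(-1 + p) = -2 + 2*p)
H = √161 ≈ 12.689
Y(K, c) = -432 (Y(K, c) = 4*((-6*(-3))*(-2 + 2*(-2))) = 4*(18*(-2 - 4)) = 4*(18*(-6)) = 4*(-108) = -432)
√(D(-192, 151) + Y(H, 61)) = √(-198 - 432) = √(-630) = 3*I*√70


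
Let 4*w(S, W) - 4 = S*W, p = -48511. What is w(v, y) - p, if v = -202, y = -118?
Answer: 54471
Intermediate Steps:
w(S, W) = 1 + S*W/4 (w(S, W) = 1 + (S*W)/4 = 1 + S*W/4)
w(v, y) - p = (1 + (¼)*(-202)*(-118)) - 1*(-48511) = (1 + 5959) + 48511 = 5960 + 48511 = 54471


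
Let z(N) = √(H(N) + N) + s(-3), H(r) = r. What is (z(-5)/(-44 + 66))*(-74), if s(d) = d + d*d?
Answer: -222/11 - 37*I*√10/11 ≈ -20.182 - 10.637*I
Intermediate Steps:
s(d) = d + d²
z(N) = 6 + √2*√N (z(N) = √(N + N) - 3*(1 - 3) = √(2*N) - 3*(-2) = √2*√N + 6 = 6 + √2*√N)
(z(-5)/(-44 + 66))*(-74) = ((6 + √2*√(-5))/(-44 + 66))*(-74) = ((6 + √2*(I*√5))/22)*(-74) = ((6 + I*√10)*(1/22))*(-74) = (3/11 + I*√10/22)*(-74) = -222/11 - 37*I*√10/11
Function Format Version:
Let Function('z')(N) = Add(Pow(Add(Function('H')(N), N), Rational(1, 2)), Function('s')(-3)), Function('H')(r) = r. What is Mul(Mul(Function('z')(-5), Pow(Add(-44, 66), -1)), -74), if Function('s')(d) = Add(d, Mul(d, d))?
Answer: Add(Rational(-222, 11), Mul(Rational(-37, 11), I, Pow(10, Rational(1, 2)))) ≈ Add(-20.182, Mul(-10.637, I))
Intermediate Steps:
Function('s')(d) = Add(d, Pow(d, 2))
Function('z')(N) = Add(6, Mul(Pow(2, Rational(1, 2)), Pow(N, Rational(1, 2)))) (Function('z')(N) = Add(Pow(Add(N, N), Rational(1, 2)), Mul(-3, Add(1, -3))) = Add(Pow(Mul(2, N), Rational(1, 2)), Mul(-3, -2)) = Add(Mul(Pow(2, Rational(1, 2)), Pow(N, Rational(1, 2))), 6) = Add(6, Mul(Pow(2, Rational(1, 2)), Pow(N, Rational(1, 2)))))
Mul(Mul(Function('z')(-5), Pow(Add(-44, 66), -1)), -74) = Mul(Mul(Add(6, Mul(Pow(2, Rational(1, 2)), Pow(-5, Rational(1, 2)))), Pow(Add(-44, 66), -1)), -74) = Mul(Mul(Add(6, Mul(Pow(2, Rational(1, 2)), Mul(I, Pow(5, Rational(1, 2))))), Pow(22, -1)), -74) = Mul(Mul(Add(6, Mul(I, Pow(10, Rational(1, 2)))), Rational(1, 22)), -74) = Mul(Add(Rational(3, 11), Mul(Rational(1, 22), I, Pow(10, Rational(1, 2)))), -74) = Add(Rational(-222, 11), Mul(Rational(-37, 11), I, Pow(10, Rational(1, 2))))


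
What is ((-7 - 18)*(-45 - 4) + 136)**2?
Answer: 1852321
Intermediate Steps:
((-7 - 18)*(-45 - 4) + 136)**2 = (-25*(-49) + 136)**2 = (1225 + 136)**2 = 1361**2 = 1852321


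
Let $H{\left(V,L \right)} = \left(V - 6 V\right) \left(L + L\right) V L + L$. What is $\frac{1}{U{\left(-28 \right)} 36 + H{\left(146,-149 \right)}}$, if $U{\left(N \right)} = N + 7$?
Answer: $- \frac{1}{4732366065} \approx -2.1131 \cdot 10^{-10}$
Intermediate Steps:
$U{\left(N \right)} = 7 + N$
$H{\left(V,L \right)} = L - 10 L^{2} V^{2}$ ($H{\left(V,L \right)} = - 5 V 2 L V L + L = - 10 L V V L + L = - 10 L V^{2} L + L = - 10 L^{2} V^{2} + L = L - 10 L^{2} V^{2}$)
$\frac{1}{U{\left(-28 \right)} 36 + H{\left(146,-149 \right)}} = \frac{1}{\left(7 - 28\right) 36 - 149 \left(1 - - 1490 \cdot 146^{2}\right)} = \frac{1}{\left(-21\right) 36 - 149 \left(1 - \left(-1490\right) 21316\right)} = \frac{1}{-756 - 149 \left(1 + 31760840\right)} = \frac{1}{-756 - 4732365309} = \frac{1}{-4732366065} = - \frac{1}{4732366065}$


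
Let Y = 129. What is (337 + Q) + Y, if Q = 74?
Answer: 540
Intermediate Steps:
(337 + Q) + Y = (337 + 74) + 129 = 411 + 129 = 540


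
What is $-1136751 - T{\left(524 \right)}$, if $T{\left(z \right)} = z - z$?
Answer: $-1136751$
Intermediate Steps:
$T{\left(z \right)} = 0$
$-1136751 - T{\left(524 \right)} = -1136751 - 0 = -1136751 + 0 = -1136751$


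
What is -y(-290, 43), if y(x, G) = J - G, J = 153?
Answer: -110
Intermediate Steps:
y(x, G) = 153 - G
-y(-290, 43) = -(153 - 1*43) = -(153 - 43) = -1*110 = -110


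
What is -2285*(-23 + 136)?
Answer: -258205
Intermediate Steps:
-2285*(-23 + 136) = -2285*113 = -258205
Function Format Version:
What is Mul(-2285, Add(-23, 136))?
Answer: -258205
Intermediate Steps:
Mul(-2285, Add(-23, 136)) = Mul(-2285, 113) = -258205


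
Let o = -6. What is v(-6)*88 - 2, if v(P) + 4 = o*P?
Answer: 2814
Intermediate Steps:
v(P) = -4 - 6*P
v(-6)*88 - 2 = (-4 - 6*(-6))*88 - 2 = (-4 + 36)*88 - 2 = 32*88 - 2 = 2816 - 2 = 2814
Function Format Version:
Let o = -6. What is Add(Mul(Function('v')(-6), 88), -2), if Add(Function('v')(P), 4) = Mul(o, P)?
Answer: 2814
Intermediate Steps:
Function('v')(P) = Add(-4, Mul(-6, P))
Add(Mul(Function('v')(-6), 88), -2) = Add(Mul(Add(-4, Mul(-6, -6)), 88), -2) = Add(Mul(Add(-4, 36), 88), -2) = Add(Mul(32, 88), -2) = Add(2816, -2) = 2814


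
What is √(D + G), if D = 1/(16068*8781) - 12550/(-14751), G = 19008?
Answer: √3137475614763659683833605/12847311334 ≈ 137.87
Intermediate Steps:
D = 21860722471/25694622668 (D = (1/16068)*(1/8781) - 12550*(-1/14751) = 1/141093108 + 12550/14751 = 21860722471/25694622668 ≈ 0.85079)
√(D + G) = √(21860722471/25694622668 + 19008) = √(488425248395815/25694622668) = √3137475614763659683833605/12847311334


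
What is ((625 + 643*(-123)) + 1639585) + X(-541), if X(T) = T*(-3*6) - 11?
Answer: 1570848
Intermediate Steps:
X(T) = -11 - 18*T (X(T) = T*(-18) - 11 = -18*T - 11 = -11 - 18*T)
((625 + 643*(-123)) + 1639585) + X(-541) = ((625 + 643*(-123)) + 1639585) + (-11 - 18*(-541)) = ((625 - 79089) + 1639585) + (-11 + 9738) = (-78464 + 1639585) + 9727 = 1561121 + 9727 = 1570848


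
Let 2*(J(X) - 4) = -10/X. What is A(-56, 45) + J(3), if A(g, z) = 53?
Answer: 166/3 ≈ 55.333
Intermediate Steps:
J(X) = 4 - 5/X (J(X) = 4 + (-10/X)/2 = 4 - 5/X)
A(-56, 45) + J(3) = 53 + (4 - 5/3) = 53 + 7/3 = 166/3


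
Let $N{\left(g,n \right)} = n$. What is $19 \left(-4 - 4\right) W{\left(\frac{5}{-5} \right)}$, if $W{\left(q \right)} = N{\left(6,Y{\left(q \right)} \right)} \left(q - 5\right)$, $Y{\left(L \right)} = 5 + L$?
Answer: $3648$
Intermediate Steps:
$W{\left(q \right)} = \left(-5 + q\right) \left(5 + q\right)$ ($W{\left(q \right)} = \left(5 + q\right) \left(q - 5\right) = \left(5 + q\right) \left(-5 + q\right) = \left(-5 + q\right) \left(5 + q\right)$)
$19 \left(-4 - 4\right) W{\left(\frac{5}{-5} \right)} = 19 \left(-4 - 4\right) \left(-25 + \left(\frac{5}{-5}\right)^{2}\right) = 19 \left(-8\right) \left(-25 + \left(5 \left(- \frac{1}{5}\right)\right)^{2}\right) = - 152 \left(-25 + \left(-1\right)^{2}\right) = - 152 \left(-25 + 1\right) = \left(-152\right) \left(-24\right) = 3648$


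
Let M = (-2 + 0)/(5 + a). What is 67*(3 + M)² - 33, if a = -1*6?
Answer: 1642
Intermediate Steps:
a = -6
M = 2 (M = (-2 + 0)/(5 - 6) = -2/(-1) = -2*(-1) = 2)
67*(3 + M)² - 33 = 67*(3 + 2)² - 33 = 67*5² - 33 = 67*25 - 33 = 1675 - 33 = 1642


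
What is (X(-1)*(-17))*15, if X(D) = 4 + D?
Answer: -765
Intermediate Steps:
(X(-1)*(-17))*15 = ((4 - 1)*(-17))*15 = (3*(-17))*15 = -51*15 = -765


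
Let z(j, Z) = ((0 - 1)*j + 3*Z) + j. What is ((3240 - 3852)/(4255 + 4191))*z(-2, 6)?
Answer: -5508/4223 ≈ -1.3043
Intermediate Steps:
z(j, Z) = 3*Z (z(j, Z) = (-j + 3*Z) + j = 3*Z)
((3240 - 3852)/(4255 + 4191))*z(-2, 6) = ((3240 - 3852)/(4255 + 4191))*(3*6) = -612/8446*18 = -612*1/8446*18 = -306/4223*18 = -5508/4223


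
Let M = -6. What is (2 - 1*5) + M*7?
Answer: -45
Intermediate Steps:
(2 - 1*5) + M*7 = (2 - 1*5) - 6*7 = (2 - 5) - 42 = -3 - 42 = -45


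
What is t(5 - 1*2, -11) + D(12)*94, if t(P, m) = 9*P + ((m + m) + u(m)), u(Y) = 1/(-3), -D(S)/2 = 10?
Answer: -5626/3 ≈ -1875.3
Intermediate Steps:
D(S) = -20 (D(S) = -2*10 = -20)
u(Y) = -⅓
t(P, m) = -⅓ + 2*m + 9*P (t(P, m) = 9*P + ((m + m) - ⅓) = 9*P + (2*m - ⅓) = 9*P + (-⅓ + 2*m) = -⅓ + 2*m + 9*P)
t(5 - 1*2, -11) + D(12)*94 = (-⅓ + 2*(-11) + 9*(5 - 1*2)) - 20*94 = (-⅓ - 22 + 9*(5 - 2)) - 1880 = (-⅓ - 22 + 9*3) - 1880 = (-⅓ - 22 + 27) - 1880 = 14/3 - 1880 = -5626/3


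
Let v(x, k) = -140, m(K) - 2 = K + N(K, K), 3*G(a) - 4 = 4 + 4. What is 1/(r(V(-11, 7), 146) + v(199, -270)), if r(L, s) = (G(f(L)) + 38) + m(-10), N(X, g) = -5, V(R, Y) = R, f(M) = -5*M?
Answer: -1/111 ≈ -0.0090090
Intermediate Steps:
G(a) = 4 (G(a) = 4/3 + (4 + 4)/3 = 4/3 + (1/3)*8 = 4/3 + 8/3 = 4)
m(K) = -3 + K (m(K) = 2 + (K - 5) = 2 + (-5 + K) = -3 + K)
r(L, s) = 29 (r(L, s) = (4 + 38) + (-3 - 10) = 42 - 13 = 29)
1/(r(V(-11, 7), 146) + v(199, -270)) = 1/(29 - 140) = 1/(-111) = -1/111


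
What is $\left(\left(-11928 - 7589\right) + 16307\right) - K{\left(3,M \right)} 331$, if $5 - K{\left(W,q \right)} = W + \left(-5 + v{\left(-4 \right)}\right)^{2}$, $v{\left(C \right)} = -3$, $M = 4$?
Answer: $17312$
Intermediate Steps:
$K{\left(W,q \right)} = -59 - W$ ($K{\left(W,q \right)} = 5 - \left(W + \left(-5 - 3\right)^{2}\right) = 5 - \left(W + \left(-8\right)^{2}\right) = 5 - \left(W + 64\right) = 5 - \left(64 + W\right) = -59 - W$)
$\left(\left(-11928 - 7589\right) + 16307\right) - K{\left(3,M \right)} 331 = \left(\left(-11928 - 7589\right) + 16307\right) - \left(-59 - 3\right) 331 = \left(-19517 + 16307\right) - \left(-59 - 3\right) 331 = -3210 - \left(-62\right) 331 = -3210 - -20522 = -3210 + 20522 = 17312$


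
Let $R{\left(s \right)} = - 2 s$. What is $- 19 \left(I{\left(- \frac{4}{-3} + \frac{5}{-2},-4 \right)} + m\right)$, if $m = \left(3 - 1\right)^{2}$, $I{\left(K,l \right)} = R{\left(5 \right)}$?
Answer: $114$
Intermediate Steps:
$I{\left(K,l \right)} = -10$ ($I{\left(K,l \right)} = \left(-2\right) 5 = -10$)
$m = 4$ ($m = 2^{2} = 4$)
$- 19 \left(I{\left(- \frac{4}{-3} + \frac{5}{-2},-4 \right)} + m\right) = - 19 \left(-10 + 4\right) = \left(-19\right) \left(-6\right) = 114$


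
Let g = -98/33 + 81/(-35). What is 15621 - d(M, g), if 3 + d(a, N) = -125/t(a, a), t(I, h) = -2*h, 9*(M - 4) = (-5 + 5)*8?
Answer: 124867/8 ≈ 15608.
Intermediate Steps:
M = 4 (M = 4 + ((-5 + 5)*8)/9 = 4 + (0*8)/9 = 4 + (⅑)*0 = 4 + 0 = 4)
g = -6103/1155 (g = -98*1/33 + 81*(-1/35) = -98/33 - 81/35 = -6103/1155 ≈ -5.2840)
d(a, N) = -3 + 125/(2*a) (d(a, N) = -3 - 125*(-1/(2*a)) = -3 - (-125)/(2*a) = -3 + 125/(2*a))
15621 - d(M, g) = 15621 - (-3 + (125/2)/4) = 15621 - (-3 + (125/2)*(¼)) = 15621 - (-3 + 125/8) = 15621 - 1*101/8 = 15621 - 101/8 = 124867/8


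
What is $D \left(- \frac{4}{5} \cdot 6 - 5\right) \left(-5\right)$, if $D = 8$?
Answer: $392$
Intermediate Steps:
$D \left(- \frac{4}{5} \cdot 6 - 5\right) \left(-5\right) = 8 \left(- \frac{4}{5} \cdot 6 - 5\right) \left(-5\right) = 8 \left(\left(-4\right) \frac{1}{5} \cdot 6 - 5\right) \left(-5\right) = 8 \left(\left(- \frac{4}{5}\right) 6 - 5\right) \left(-5\right) = 8 \left(- \frac{24}{5} - 5\right) \left(-5\right) = 8 \left(- \frac{49}{5}\right) \left(-5\right) = \left(- \frac{392}{5}\right) \left(-5\right) = 392$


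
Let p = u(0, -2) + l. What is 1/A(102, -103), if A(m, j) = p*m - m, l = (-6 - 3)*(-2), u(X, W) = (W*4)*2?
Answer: 1/102 ≈ 0.0098039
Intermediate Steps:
u(X, W) = 8*W (u(X, W) = (4*W)*2 = 8*W)
l = 18 (l = -9*(-2) = 18)
p = 2 (p = 8*(-2) + 18 = -16 + 18 = 2)
A(m, j) = m (A(m, j) = 2*m - m = m)
1/A(102, -103) = 1/102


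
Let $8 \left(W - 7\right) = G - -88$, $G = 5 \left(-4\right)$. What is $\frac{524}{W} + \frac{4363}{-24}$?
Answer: $- \frac{110101}{744} \approx -147.99$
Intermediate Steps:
$G = -20$
$W = \frac{31}{2}$ ($W = 7 + \frac{-20 - -88}{8} = 7 + \frac{-20 + 88}{8} = 7 + \frac{1}{8} \cdot 68 = 7 + \frac{17}{2} = \frac{31}{2} \approx 15.5$)
$\frac{524}{W} + \frac{4363}{-24} = \frac{524}{\frac{31}{2}} + \frac{4363}{-24} = 524 \cdot \frac{2}{31} + 4363 \left(- \frac{1}{24}\right) = \frac{1048}{31} - \frac{4363}{24} = - \frac{110101}{744}$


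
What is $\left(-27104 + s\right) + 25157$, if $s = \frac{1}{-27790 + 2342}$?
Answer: $- \frac{49547257}{25448} \approx -1947.0$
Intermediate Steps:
$s = - \frac{1}{25448}$ ($s = \frac{1}{-25448} = - \frac{1}{25448} \approx -3.9296 \cdot 10^{-5}$)
$\left(-27104 + s\right) + 25157 = \left(-27104 - \frac{1}{25448}\right) + 25157 = - \frac{689742593}{25448} + 25157 = - \frac{49547257}{25448}$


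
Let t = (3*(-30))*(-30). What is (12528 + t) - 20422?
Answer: -5194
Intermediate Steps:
t = 2700 (t = -90*(-30) = 2700)
(12528 + t) - 20422 = (12528 + 2700) - 20422 = 15228 - 20422 = -5194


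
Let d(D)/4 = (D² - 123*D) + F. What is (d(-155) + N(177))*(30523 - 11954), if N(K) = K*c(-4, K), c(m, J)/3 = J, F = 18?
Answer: 4947134411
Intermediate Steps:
c(m, J) = 3*J
d(D) = 72 - 492*D + 4*D² (d(D) = 4*((D² - 123*D) + 18) = 4*(18 + D² - 123*D) = 72 - 492*D + 4*D²)
N(K) = 3*K² (N(K) = K*(3*K) = 3*K²)
(d(-155) + N(177))*(30523 - 11954) = ((72 - 492*(-155) + 4*(-155)²) + 3*177²)*(30523 - 11954) = ((72 + 76260 + 4*24025) + 3*31329)*18569 = ((72 + 76260 + 96100) + 93987)*18569 = (172432 + 93987)*18569 = 266419*18569 = 4947134411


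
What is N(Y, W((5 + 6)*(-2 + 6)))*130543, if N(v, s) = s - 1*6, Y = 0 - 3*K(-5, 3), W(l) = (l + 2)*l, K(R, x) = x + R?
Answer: 263435774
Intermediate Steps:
K(R, x) = R + x
W(l) = l*(2 + l) (W(l) = (2 + l)*l = l*(2 + l))
Y = 6 (Y = 0 - 3*(-5 + 3) = 0 - 3*(-2) = 0 - 1*(-6) = 0 + 6 = 6)
N(v, s) = -6 + s (N(v, s) = s - 6 = -6 + s)
N(Y, W((5 + 6)*(-2 + 6)))*130543 = (-6 + ((5 + 6)*(-2 + 6))*(2 + (5 + 6)*(-2 + 6)))*130543 = (-6 + (11*4)*(2 + 11*4))*130543 = (-6 + 44*(2 + 44))*130543 = (-6 + 44*46)*130543 = (-6 + 2024)*130543 = 2018*130543 = 263435774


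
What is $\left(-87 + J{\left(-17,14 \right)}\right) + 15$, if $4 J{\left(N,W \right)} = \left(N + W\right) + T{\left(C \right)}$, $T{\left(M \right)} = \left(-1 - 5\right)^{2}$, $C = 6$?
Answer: $- \frac{255}{4} \approx -63.75$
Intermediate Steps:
$T{\left(M \right)} = 36$ ($T{\left(M \right)} = \left(-6\right)^{2} = 36$)
$J{\left(N,W \right)} = 9 + \frac{N}{4} + \frac{W}{4}$ ($J{\left(N,W \right)} = \frac{\left(N + W\right) + 36}{4} = \frac{36 + N + W}{4} = 9 + \frac{N}{4} + \frac{W}{4}$)
$\left(-87 + J{\left(-17,14 \right)}\right) + 15 = \left(-87 + \left(9 + \frac{1}{4} \left(-17\right) + \frac{1}{4} \cdot 14\right)\right) + 15 = \left(-87 + \left(9 - \frac{17}{4} + \frac{7}{2}\right)\right) + 15 = \left(-87 + \frac{33}{4}\right) + 15 = - \frac{315}{4} + 15 = - \frac{255}{4}$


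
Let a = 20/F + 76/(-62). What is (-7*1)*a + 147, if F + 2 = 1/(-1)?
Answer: 18809/93 ≈ 202.25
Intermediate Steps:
F = -3 (F = -2 + 1/(-1) = -2 - 1 = -3)
a = -734/93 (a = 20/(-3) + 76/(-62) = 20*(-⅓) + 76*(-1/62) = -20/3 - 38/31 = -734/93 ≈ -7.8925)
(-7*1)*a + 147 = -7*1*(-734/93) + 147 = -7*(-734/93) + 147 = 5138/93 + 147 = 18809/93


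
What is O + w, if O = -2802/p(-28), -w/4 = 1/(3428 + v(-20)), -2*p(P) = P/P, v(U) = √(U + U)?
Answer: 8231730698/1468903 + I*√10/1468903 ≈ 5604.0 + 2.1528e-6*I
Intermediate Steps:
v(U) = √2*√U (v(U) = √(2*U) = √2*√U)
p(P) = -½ (p(P) = -P/(2*P) = -½*1 = -½)
w = -4/(3428 + 2*I*√10) (w = -4/(3428 + √2*√(-20)) = -4/(3428 + √2*(2*I*√5)) = -4/(3428 + 2*I*√10) ≈ -0.0011669 + 2.1528e-6*I)
O = 5604 (O = -2802/(-½) = -2802*(-2) = 5604)
O + w = 5604 + (-1714/1468903 + I*√10/1468903) = 8231730698/1468903 + I*√10/1468903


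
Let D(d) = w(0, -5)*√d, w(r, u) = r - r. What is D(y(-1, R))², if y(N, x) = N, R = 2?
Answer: 0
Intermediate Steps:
w(r, u) = 0
D(d) = 0 (D(d) = 0*√d = 0)
D(y(-1, R))² = 0² = 0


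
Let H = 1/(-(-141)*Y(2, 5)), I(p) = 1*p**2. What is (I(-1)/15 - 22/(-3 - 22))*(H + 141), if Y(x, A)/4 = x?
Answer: 11292479/84600 ≈ 133.48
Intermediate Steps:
I(p) = p**2
Y(x, A) = 4*x
H = 1/1128 (H = 1/(-(-141)*4*2) = 1/(-(-141)*8) = 1/(-47*(-24)) = 1/1128 ≈ 0.00088653)
(I(-1)/15 - 22/(-3 - 22))*(H + 141) = ((-1)**2/15 - 22/(-3 - 22))*(1/1128 + 141) = (1*(1/15) - 22/(-25))*(159049/1128) = (1/15 - 22*(-1/25))*(159049/1128) = (1/15 + 22/25)*(159049/1128) = (71/75)*(159049/1128) = 11292479/84600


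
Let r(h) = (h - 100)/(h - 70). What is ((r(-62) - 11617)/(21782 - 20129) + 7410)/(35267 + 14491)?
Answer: 269216513/1809499428 ≈ 0.14878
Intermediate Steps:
r(h) = (-100 + h)/(-70 + h)
((r(-62) - 11617)/(21782 - 20129) + 7410)/(35267 + 14491) = (((-100 - 62)/(-70 - 62) - 11617)/(21782 - 20129) + 7410)/(35267 + 14491) = ((-162/(-132) - 11617)/1653 + 7410)/49758 = ((-1/132*(-162) - 11617)*(1/1653) + 7410)*(1/49758) = ((27/22 - 11617)*(1/1653) + 7410)*(1/49758) = (-255547/22*1/1653 + 7410)*(1/49758) = (-255547/36366 + 7410)*(1/49758) = (269216513/36366)*(1/49758) = 269216513/1809499428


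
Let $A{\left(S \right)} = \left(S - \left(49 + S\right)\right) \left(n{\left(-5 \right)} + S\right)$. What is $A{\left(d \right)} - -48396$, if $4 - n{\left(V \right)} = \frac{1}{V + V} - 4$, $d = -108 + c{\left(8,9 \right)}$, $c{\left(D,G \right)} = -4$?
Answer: $\frac{534871}{10} \approx 53487.0$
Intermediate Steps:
$d = -112$ ($d = -108 - 4 = -112$)
$n{\left(V \right)} = 8 - \frac{1}{2 V}$ ($n{\left(V \right)} = 4 - \left(\frac{1}{V + V} - 4\right) = 4 - \left(\frac{1}{2 V} - 4\right) = 4 - \left(-4 + \frac{1}{2 V}\right) = 4 + \left(4 - \frac{1}{2 V}\right) = 8 - \frac{1}{2 V}$)
$A{\left(S \right)} = - \frac{3969}{10} - 49 S$ ($A{\left(S \right)} = \left(S - \left(49 + S\right)\right) \left(\left(8 - \frac{1}{2 \left(-5\right)}\right) + S\right) = - 49 \left(\left(8 - - \frac{1}{10}\right) + S\right) = - 49 \left(\left(8 + \frac{1}{10}\right) + S\right) = - 49 \left(\frac{81}{10} + S\right) = - \frac{3969}{10} - 49 S$)
$A{\left(d \right)} - -48396 = \left(- \frac{3969}{10} - -5488\right) - -48396 = \left(- \frac{3969}{10} + 5488\right) + 48396 = \frac{50911}{10} + 48396 = \frac{534871}{10}$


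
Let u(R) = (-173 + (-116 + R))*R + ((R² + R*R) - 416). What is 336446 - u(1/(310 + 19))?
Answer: 36462374820/108241 ≈ 3.3686e+5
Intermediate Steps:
u(R) = -416 + 2*R² + R*(-289 + R) (u(R) = (-289 + R)*R + ((R² + R²) - 416) = R*(-289 + R) + (2*R² - 416) = R*(-289 + R) + (-416 + 2*R²) = -416 + 2*R² + R*(-289 + R))
336446 - u(1/(310 + 19)) = 336446 - (-416 - 289/(310 + 19) + 3*(1/(310 + 19))²) = 336446 - (-416 - 289/329 + 3*(1/329)²) = 336446 - (-416 - 289*1/329 + 3*(1/329)²) = 336446 - (-416 - 289/329 + 3*(1/108241)) = 336446 - (-416 - 289/329 + 3/108241) = 336446 - 1*(-45123334/108241) = 336446 + 45123334/108241 = 36462374820/108241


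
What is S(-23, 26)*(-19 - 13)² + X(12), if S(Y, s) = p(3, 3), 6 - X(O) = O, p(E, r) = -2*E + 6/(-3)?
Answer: -8198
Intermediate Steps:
p(E, r) = -2 - 2*E (p(E, r) = -2*E + 6*(-⅓) = -2*E - 2 = -2 - 2*E)
X(O) = 6 - O
S(Y, s) = -8 (S(Y, s) = -2 - 2*3 = -2 - 6 = -8)
S(-23, 26)*(-19 - 13)² + X(12) = -8*(-19 - 13)² + (6 - 1*12) = -8*(-32)² + (6 - 12) = -8*1024 - 6 = -8192 - 6 = -8198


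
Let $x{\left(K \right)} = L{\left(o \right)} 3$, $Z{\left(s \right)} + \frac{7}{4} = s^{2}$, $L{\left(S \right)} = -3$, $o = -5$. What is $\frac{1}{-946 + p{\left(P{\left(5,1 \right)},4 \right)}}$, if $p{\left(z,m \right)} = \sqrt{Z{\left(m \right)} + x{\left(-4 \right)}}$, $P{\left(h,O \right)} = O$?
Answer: $- \frac{3784}{3579643} - \frac{2 \sqrt{21}}{3579643} \approx -0.0010596$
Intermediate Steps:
$Z{\left(s \right)} = - \frac{7}{4} + s^{2}$
$x{\left(K \right)} = -9$ ($x{\left(K \right)} = \left(-3\right) 3 = -9$)
$p{\left(z,m \right)} = \sqrt{- \frac{43}{4} + m^{2}}$ ($p{\left(z,m \right)} = \sqrt{\left(- \frac{7}{4} + m^{2}\right) - 9} = \sqrt{- \frac{43}{4} + m^{2}}$)
$\frac{1}{-946 + p{\left(P{\left(5,1 \right)},4 \right)}} = \frac{1}{-946 + \frac{\sqrt{-43 + 4 \cdot 4^{2}}}{2}} = \frac{1}{-946 + \frac{\sqrt{-43 + 4 \cdot 16}}{2}} = \frac{1}{-946 + \frac{\sqrt{-43 + 64}}{2}} = \frac{1}{-946 + \frac{\sqrt{21}}{2}}$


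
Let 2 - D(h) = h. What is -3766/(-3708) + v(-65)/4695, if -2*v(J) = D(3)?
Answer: 1473602/1450755 ≈ 1.0157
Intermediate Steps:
D(h) = 2 - h
v(J) = ½ (v(J) = -(2 - 1*3)/2 = -(2 - 3)/2 = -½*(-1) = ½)
-3766/(-3708) + v(-65)/4695 = -3766/(-3708) + (½)/4695 = -3766*(-1/3708) + (½)*(1/4695) = 1883/1854 + 1/9390 = 1473602/1450755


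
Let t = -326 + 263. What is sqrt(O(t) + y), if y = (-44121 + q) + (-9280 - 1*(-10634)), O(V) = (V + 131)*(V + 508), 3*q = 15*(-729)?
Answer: 2*I*sqrt(4038) ≈ 127.09*I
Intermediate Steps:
t = -63
q = -3645 (q = (15*(-729))/3 = (1/3)*(-10935) = -3645)
O(V) = (131 + V)*(508 + V)
y = -46412 (y = (-44121 - 3645) + (-9280 - 1*(-10634)) = -47766 + (-9280 + 10634) = -47766 + 1354 = -46412)
sqrt(O(t) + y) = sqrt((66548 + (-63)**2 + 639*(-63)) - 46412) = sqrt((66548 + 3969 - 40257) - 46412) = sqrt(30260 - 46412) = sqrt(-16152) = 2*I*sqrt(4038)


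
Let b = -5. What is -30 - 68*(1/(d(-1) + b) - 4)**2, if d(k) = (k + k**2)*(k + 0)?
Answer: -30738/25 ≈ -1229.5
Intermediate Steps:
d(k) = k*(k + k**2) (d(k) = (k + k**2)*k = k*(k + k**2))
-30 - 68*(1/(d(-1) + b) - 4)**2 = -30 - 68*(1/((-1)**2*(1 - 1) - 5) - 4)**2 = -30 - 68*(1/(1*0 - 5) - 4)**2 = -30 - 68*(1/(0 - 5) - 4)**2 = -30 - 68*(1/(-5) - 4)**2 = -30 - 68*(-1/5 - 4)**2 = -30 - 68*(-21/5)**2 = -30 - 68*441/25 = -30 - 29988/25 = -30738/25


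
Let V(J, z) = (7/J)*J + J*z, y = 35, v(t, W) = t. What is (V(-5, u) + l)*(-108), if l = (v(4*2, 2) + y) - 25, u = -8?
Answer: -7020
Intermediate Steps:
l = 18 (l = (4*2 + 35) - 25 = (8 + 35) - 25 = 43 - 25 = 18)
V(J, z) = 7 + J*z
(V(-5, u) + l)*(-108) = ((7 - 5*(-8)) + 18)*(-108) = ((7 + 40) + 18)*(-108) = (47 + 18)*(-108) = 65*(-108) = -7020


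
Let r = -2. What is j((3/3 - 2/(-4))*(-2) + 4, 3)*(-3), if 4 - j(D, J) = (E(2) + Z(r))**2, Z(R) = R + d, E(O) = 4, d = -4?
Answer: 0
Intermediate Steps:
Z(R) = -4 + R (Z(R) = R - 4 = -4 + R)
j(D, J) = 0 (j(D, J) = 4 - (4 + (-4 - 2))**2 = 4 - (4 - 6)**2 = 4 - 1*(-2)**2 = 4 - 1*4 = 4 - 4 = 0)
j((3/3 - 2/(-4))*(-2) + 4, 3)*(-3) = 0*(-3) = 0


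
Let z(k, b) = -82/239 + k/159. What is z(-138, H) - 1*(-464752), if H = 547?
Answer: 5886998244/12667 ≈ 4.6475e+5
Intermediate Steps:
z(k, b) = -82/239 + k/159 (z(k, b) = -82*1/239 + k*(1/159) = -82/239 + k/159)
z(-138, H) - 1*(-464752) = (-82/239 + (1/159)*(-138)) - 1*(-464752) = (-82/239 - 46/53) + 464752 = -15340/12667 + 464752 = 5886998244/12667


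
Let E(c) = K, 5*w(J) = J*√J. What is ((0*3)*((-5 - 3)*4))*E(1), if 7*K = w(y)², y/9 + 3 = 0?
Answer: 0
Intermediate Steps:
y = -27 (y = -27 + 9*0 = -27 + 0 = -27)
w(J) = J^(3/2)/5 (w(J) = (J*√J)/5 = J^(3/2)/5)
K = -19683/175 (K = ((-27)^(3/2)/5)²/7 = ((-81*I*√3)/5)²/7 = (-81*I*√3/5)²/7 = (⅐)*(-19683/25) = -19683/175 ≈ -112.47)
E(c) = -19683/175
((0*3)*((-5 - 3)*4))*E(1) = ((0*3)*((-5 - 3)*4))*(-19683/175) = (0*(-8*4))*(-19683/175) = (0*(-32))*(-19683/175) = 0*(-19683/175) = 0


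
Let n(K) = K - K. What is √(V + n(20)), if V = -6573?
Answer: I*√6573 ≈ 81.074*I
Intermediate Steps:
n(K) = 0
√(V + n(20)) = √(-6573 + 0) = √(-6573) = I*√6573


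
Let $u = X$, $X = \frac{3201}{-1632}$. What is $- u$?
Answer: $\frac{1067}{544} \approx 1.9614$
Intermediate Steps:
$X = - \frac{1067}{544}$ ($X = 3201 \left(- \frac{1}{1632}\right) = - \frac{1067}{544} \approx -1.9614$)
$u = - \frac{1067}{544} \approx -1.9614$
$- u = \left(-1\right) \left(- \frac{1067}{544}\right) = \frac{1067}{544}$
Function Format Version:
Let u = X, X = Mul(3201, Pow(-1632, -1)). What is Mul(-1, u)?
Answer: Rational(1067, 544) ≈ 1.9614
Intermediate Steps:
X = Rational(-1067, 544) (X = Mul(3201, Rational(-1, 1632)) = Rational(-1067, 544) ≈ -1.9614)
u = Rational(-1067, 544) ≈ -1.9614
Mul(-1, u) = Mul(-1, Rational(-1067, 544)) = Rational(1067, 544)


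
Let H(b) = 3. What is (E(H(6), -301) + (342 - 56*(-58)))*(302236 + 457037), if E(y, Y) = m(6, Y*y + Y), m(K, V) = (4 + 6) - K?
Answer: 2728827162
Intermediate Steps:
m(K, V) = 10 - K
E(y, Y) = 4 (E(y, Y) = 10 - 1*6 = 10 - 6 = 4)
(E(H(6), -301) + (342 - 56*(-58)))*(302236 + 457037) = (4 + (342 - 56*(-58)))*(302236 + 457037) = (4 + (342 + 3248))*759273 = (4 + 3590)*759273 = 3594*759273 = 2728827162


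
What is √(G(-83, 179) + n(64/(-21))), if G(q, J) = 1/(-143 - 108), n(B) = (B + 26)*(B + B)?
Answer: I*√3887020387/5271 ≈ 11.828*I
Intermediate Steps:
n(B) = 2*B*(26 + B) (n(B) = (26 + B)*(2*B) = 2*B*(26 + B))
G(q, J) = -1/251 (G(q, J) = 1/(-251) = -1/251)
√(G(-83, 179) + n(64/(-21))) = √(-1/251 + 2*(64/(-21))*(26 + 64/(-21))) = √(-1/251 + 2*(64*(-1/21))*(26 + 64*(-1/21))) = √(-1/251 + 2*(-64/21)*(26 - 64/21)) = √(-1/251 + 2*(-64/21)*(482/21)) = √(-1/251 - 61696/441) = √(-15486137/110691) = I*√3887020387/5271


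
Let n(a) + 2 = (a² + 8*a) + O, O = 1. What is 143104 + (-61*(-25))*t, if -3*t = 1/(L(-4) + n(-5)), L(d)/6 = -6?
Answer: 22325749/156 ≈ 1.4311e+5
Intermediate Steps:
L(d) = -36 (L(d) = 6*(-6) = -36)
n(a) = -1 + a² + 8*a (n(a) = -2 + ((a² + 8*a) + 1) = -2 + (1 + a² + 8*a) = -1 + a² + 8*a)
t = 1/156 (t = -1/(3*(-36 + (-1 + (-5)² + 8*(-5)))) = -1/(3*(-36 + (-1 + 25 - 40))) = -1/(3*(-36 - 16)) = -⅓/(-52) = -⅓*(-1/52) = 1/156 ≈ 0.0064103)
143104 + (-61*(-25))*t = 143104 - 61*(-25)*(1/156) = 143104 + 1525*(1/156) = 143104 + 1525/156 = 22325749/156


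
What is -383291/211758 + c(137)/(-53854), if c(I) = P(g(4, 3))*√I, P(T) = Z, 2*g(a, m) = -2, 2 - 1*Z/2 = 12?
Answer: -383291/211758 + 10*√137/26927 ≈ -1.8057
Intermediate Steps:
Z = -20 (Z = 4 - 2*12 = 4 - 24 = -20)
g(a, m) = -1 (g(a, m) = (½)*(-2) = -1)
P(T) = -20
c(I) = -20*√I
-383291/211758 + c(137)/(-53854) = -383291/211758 - 20*√137/(-53854) = -383291*1/211758 - 20*√137*(-1/53854) = -383291/211758 + 10*√137/26927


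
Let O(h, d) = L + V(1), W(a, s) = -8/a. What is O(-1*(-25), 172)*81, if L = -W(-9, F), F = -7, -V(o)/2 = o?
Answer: -234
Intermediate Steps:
V(o) = -2*o
L = -8/9 (L = -(-8)/(-9) = -(-8)*(-1)/9 = -1*8/9 = -8/9 ≈ -0.88889)
O(h, d) = -26/9 (O(h, d) = -8/9 - 2*1 = -8/9 - 2 = -26/9)
O(-1*(-25), 172)*81 = -26/9*81 = -234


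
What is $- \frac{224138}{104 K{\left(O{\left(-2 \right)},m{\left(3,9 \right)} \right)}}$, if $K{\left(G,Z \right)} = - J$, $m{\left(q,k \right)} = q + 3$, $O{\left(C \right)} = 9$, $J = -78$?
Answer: $- \frac{112069}{4056} \approx -27.63$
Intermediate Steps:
$m{\left(q,k \right)} = 3 + q$
$K{\left(G,Z \right)} = 78$ ($K{\left(G,Z \right)} = \left(-1\right) \left(-78\right) = 78$)
$- \frac{224138}{104 K{\left(O{\left(-2 \right)},m{\left(3,9 \right)} \right)}} = - \frac{224138}{104 \cdot 78} = - \frac{224138}{8112} = \left(-224138\right) \frac{1}{8112} = - \frac{112069}{4056}$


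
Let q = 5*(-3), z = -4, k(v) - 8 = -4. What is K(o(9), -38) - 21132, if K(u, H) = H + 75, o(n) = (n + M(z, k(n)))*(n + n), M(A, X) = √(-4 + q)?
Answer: -21095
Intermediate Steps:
k(v) = 4 (k(v) = 8 - 4 = 4)
q = -15
M(A, X) = I*√19 (M(A, X) = √(-4 - 15) = √(-19) = I*√19)
o(n) = 2*n*(n + I*√19) (o(n) = (n + I*√19)*(n + n) = (n + I*√19)*(2*n) = 2*n*(n + I*√19))
K(u, H) = 75 + H
K(o(9), -38) - 21132 = (75 - 38) - 21132 = 37 - 21132 = -21095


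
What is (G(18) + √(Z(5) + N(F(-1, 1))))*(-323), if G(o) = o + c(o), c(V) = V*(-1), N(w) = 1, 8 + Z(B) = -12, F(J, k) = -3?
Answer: -323*I*√19 ≈ -1407.9*I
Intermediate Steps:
Z(B) = -20 (Z(B) = -8 - 12 = -20)
c(V) = -V
G(o) = 0 (G(o) = o - o = 0)
(G(18) + √(Z(5) + N(F(-1, 1))))*(-323) = (0 + √(-20 + 1))*(-323) = (0 + √(-19))*(-323) = (0 + I*√19)*(-323) = (I*√19)*(-323) = -323*I*√19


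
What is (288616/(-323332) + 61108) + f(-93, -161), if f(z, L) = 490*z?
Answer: 1255911000/80833 ≈ 15537.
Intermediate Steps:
(288616/(-323332) + 61108) + f(-93, -161) = (288616/(-323332) + 61108) + 490*(-93) = (288616*(-1/323332) + 61108) - 45570 = (-72154/80833 + 61108) - 45570 = 4939470810/80833 - 45570 = 1255911000/80833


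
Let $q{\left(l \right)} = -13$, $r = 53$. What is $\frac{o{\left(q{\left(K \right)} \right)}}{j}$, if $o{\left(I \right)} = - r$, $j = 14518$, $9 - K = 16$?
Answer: $- \frac{53}{14518} \approx -0.0036506$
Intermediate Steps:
$K = -7$ ($K = 9 - 16 = -7$)
$o{\left(I \right)} = -53$ ($o{\left(I \right)} = \left(-1\right) 53 = -53$)
$\frac{o{\left(q{\left(K \right)} \right)}}{j} = - \frac{53}{14518}$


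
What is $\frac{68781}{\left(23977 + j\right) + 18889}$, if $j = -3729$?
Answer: $\frac{68781}{39137} \approx 1.7574$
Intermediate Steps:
$\frac{68781}{\left(23977 + j\right) + 18889} = \frac{68781}{\left(23977 - 3729\right) + 18889} = \frac{68781}{20248 + 18889} = \frac{68781}{39137}$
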